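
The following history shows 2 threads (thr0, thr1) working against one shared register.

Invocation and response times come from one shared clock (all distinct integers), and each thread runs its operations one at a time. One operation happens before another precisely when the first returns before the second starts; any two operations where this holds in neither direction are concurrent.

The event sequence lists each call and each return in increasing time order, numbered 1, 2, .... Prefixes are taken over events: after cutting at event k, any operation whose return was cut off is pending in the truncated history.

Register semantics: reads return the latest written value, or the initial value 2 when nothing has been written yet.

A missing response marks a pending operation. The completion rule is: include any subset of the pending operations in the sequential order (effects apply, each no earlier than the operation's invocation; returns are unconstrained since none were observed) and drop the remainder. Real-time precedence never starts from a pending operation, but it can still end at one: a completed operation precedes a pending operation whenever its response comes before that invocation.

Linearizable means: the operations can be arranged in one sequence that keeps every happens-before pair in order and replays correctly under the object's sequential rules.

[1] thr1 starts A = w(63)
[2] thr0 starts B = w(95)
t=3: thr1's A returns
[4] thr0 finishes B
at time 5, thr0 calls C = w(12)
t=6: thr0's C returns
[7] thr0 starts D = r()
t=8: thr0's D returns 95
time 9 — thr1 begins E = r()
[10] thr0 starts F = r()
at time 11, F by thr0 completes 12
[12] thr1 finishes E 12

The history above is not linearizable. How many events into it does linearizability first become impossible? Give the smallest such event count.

8

one valid order for events 1..7 is A, B, C:
after step 1 (A w(63)): value 63
after step 2 (B w(95)): value 95
after step 3 (C w(12)): value 12
include event 8 — D responding at 8 — and every candidate order breaks
for example A, B, C, D fails at step 4: D r() → 95 is not legal there
for example B, A, C, D fails at step 4: D r() → 95 is not legal there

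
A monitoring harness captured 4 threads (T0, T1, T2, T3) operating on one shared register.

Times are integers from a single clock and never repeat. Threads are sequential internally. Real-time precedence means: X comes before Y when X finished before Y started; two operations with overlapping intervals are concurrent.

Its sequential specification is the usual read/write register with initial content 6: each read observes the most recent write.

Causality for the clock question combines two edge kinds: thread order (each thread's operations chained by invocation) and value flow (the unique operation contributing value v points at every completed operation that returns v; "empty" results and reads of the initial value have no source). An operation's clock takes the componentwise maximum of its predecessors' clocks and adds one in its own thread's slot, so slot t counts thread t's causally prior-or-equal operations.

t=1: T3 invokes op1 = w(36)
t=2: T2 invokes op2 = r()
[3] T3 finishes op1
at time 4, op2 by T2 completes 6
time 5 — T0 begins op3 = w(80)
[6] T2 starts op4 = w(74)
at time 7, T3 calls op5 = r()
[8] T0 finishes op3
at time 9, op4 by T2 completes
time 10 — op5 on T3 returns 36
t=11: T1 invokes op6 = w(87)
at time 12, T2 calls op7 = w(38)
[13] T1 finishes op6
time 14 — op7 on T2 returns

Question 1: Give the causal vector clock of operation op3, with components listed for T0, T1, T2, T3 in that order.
op1 (invocation 1): nothing precedes it; T3's component alone gives (0, 0, 0, 1)
op2 (invocation 2): nothing precedes it; T2's component alone gives (0, 0, 1, 0)
op6 (invocation 11): nothing precedes it; T1's component alone gives (0, 1, 0, 0)
op3 (invocation 5): nothing precedes it; T0's component alone gives (1, 0, 0, 0)
merge at op5 (invoked 7): VC(op1)=(0, 0, 0, 1), own-thread bump on T3 → (0, 0, 0, 2)
merge at op4 (invoked 6): VC(op2)=(0, 0, 1, 0), own-thread bump on T2 → (0, 0, 2, 0)
merge at op7 (invoked 12): VC(op4)=(0, 0, 2, 0), own-thread bump on T2 → (0, 0, 3, 0)
target: VC(op3) = (1, 0, 0, 0)

(1, 0, 0, 0)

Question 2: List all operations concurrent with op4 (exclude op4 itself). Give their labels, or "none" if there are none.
op4 runs from 6 to 9; window-overlapping ops are concurrent
op1 [1,3]: before
op2 [2,4]: before
op3 [5,8]: concurrent
op5 [7,10]: concurrent
op6 [11,13]: after
op7 [12,14]: after

op3, op5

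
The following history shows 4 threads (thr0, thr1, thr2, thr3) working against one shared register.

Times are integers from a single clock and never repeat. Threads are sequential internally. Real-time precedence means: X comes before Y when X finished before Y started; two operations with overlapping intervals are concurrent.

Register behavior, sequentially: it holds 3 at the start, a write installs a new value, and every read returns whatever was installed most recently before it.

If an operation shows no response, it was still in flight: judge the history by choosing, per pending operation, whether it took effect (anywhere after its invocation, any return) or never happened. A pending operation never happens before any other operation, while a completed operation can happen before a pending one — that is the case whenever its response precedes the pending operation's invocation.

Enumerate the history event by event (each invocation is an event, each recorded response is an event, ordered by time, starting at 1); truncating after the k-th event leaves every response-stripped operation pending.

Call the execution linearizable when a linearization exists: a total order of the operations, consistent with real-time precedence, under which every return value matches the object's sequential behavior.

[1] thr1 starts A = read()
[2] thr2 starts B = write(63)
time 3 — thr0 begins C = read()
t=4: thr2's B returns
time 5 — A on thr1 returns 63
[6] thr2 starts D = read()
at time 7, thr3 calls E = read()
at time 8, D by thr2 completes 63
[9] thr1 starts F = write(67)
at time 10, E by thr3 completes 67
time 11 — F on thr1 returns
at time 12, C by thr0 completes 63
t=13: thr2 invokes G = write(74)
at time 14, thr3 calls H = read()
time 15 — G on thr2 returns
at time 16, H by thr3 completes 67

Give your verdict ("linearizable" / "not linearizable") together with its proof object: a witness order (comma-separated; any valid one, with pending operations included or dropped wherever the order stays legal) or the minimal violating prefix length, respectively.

linearizable — witness: B, A, C, D, F, E, H, G

step 1: B write(63) — value 63
step 2: A read() → 63 — value 63
step 3: C read() → 63 — value 63
step 4: D read() → 63 — value 63
step 5: F write(67) — value 67
step 6: E read() → 67 — value 67
step 7: H read() → 67 — value 67
step 8: G write(74) — value 74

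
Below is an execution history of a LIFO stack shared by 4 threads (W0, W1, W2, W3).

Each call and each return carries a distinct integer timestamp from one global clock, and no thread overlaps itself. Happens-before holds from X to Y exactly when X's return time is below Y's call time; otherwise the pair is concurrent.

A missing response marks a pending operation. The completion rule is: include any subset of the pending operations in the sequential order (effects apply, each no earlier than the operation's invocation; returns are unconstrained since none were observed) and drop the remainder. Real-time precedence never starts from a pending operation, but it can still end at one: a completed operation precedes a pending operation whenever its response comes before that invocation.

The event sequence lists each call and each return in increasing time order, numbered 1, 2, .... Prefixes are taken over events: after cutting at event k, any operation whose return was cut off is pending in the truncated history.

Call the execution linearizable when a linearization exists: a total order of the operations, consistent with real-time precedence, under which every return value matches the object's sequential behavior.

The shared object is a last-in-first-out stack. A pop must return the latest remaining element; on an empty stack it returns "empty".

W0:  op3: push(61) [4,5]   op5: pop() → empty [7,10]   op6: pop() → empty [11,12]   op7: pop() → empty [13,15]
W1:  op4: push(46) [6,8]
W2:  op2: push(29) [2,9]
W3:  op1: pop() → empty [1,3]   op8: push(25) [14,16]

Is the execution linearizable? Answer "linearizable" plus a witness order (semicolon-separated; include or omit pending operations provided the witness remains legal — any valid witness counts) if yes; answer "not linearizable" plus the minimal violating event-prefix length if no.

events 1..9 are fine; event 10 — the response of op5 at time 10 — makes the prefix non-linearizable
the 5 completed operations admit 10 real-time orders; each fails the LIFO stack replay
for example op1, op2, op3, op4, op5 fails at step 5: op5 pop() → empty is not legal there
for example op1, op2, op3, op5, op4 fails at step 4: op5 pop() → empty is not legal there

not linearizable — minimal violating prefix: 10 events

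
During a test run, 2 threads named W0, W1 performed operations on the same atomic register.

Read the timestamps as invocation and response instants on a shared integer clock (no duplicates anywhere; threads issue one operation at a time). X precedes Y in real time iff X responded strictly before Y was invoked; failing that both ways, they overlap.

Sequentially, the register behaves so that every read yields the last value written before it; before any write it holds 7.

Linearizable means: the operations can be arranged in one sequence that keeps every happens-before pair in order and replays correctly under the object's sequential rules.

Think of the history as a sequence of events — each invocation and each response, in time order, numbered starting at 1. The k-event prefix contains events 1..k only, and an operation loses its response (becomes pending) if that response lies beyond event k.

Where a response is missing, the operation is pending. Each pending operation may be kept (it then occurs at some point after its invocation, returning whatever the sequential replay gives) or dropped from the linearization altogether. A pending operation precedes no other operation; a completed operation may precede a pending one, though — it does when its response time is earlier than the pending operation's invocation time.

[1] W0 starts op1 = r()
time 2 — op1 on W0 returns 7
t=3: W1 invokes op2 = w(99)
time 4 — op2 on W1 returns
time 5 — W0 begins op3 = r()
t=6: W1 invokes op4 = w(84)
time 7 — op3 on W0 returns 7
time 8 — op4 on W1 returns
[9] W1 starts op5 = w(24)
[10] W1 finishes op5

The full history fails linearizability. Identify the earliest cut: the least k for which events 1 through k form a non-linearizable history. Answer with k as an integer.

a valid linearization of events 1..6 exists, for instance op1, op2:
step 1: op1 r() → 7 — value 7
step 2: op2 w(99) — value 99
once event 7 joins (op3's response, time 7), exhaustive search finds no witness
including or dropping the 1 pending operation (op4) in any combination fails
one such order, op1, op2, op3 (pending dropped), breaks at step 3 where op3 r() → 7 is illegal

7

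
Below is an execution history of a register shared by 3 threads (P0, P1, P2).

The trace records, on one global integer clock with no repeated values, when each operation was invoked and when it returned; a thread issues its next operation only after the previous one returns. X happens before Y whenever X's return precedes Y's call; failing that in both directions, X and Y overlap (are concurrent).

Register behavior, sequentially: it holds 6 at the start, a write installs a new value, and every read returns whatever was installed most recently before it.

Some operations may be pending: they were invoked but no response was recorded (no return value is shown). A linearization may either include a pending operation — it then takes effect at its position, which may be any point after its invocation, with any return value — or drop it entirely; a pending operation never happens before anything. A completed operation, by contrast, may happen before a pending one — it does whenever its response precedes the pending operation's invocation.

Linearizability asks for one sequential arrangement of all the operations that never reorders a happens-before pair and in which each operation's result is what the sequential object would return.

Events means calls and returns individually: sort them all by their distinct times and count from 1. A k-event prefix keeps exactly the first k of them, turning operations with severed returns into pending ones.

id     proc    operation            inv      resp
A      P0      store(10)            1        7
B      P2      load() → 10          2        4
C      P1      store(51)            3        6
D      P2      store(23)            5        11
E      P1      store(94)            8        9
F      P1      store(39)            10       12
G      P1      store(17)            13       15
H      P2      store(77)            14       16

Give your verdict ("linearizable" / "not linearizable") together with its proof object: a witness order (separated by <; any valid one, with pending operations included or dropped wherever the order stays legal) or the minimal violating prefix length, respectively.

linearizable — witness: A < B < C < D < E < F < G < H

1. A store(10), leaving value 10
2. B load() → 10, leaving value 10
3. C store(51), leaving value 51
4. D store(23), leaving value 23
5. E store(94), leaving value 94
6. F store(39), leaving value 39
7. G store(17), leaving value 17
8. H store(77), leaving value 77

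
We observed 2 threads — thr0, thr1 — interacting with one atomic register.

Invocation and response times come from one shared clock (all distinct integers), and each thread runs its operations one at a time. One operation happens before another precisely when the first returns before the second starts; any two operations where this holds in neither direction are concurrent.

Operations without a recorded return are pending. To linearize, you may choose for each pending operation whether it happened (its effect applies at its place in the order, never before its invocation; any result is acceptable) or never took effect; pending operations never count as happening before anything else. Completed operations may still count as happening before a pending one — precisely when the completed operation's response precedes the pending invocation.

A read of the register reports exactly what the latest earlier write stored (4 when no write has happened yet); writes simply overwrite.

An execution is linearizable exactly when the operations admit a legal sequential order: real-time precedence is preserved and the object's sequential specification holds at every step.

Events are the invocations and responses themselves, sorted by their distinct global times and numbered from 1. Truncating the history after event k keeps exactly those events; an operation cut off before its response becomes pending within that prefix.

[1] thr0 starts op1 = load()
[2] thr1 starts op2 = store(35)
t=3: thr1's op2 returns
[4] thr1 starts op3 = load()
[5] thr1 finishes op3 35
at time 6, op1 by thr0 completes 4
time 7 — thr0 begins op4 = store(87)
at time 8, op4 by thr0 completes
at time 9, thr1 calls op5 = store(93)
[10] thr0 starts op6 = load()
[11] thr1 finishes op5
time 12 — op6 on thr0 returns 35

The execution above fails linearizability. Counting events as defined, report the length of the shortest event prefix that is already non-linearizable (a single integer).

12

one valid order for events 1..11 is op1, op2, op3, op4, op5:
1. op1 load() → 4, leaving value 4
2. op2 store(35), leaving value 35
3. op3 load() → 35, leaving value 35
4. op4 store(87), leaving value 87
5. op5 store(93), leaving value 93
adding event 12 (op6 responds at 12) leaves no legal real-time order
one such order, op1, op2, op3, op4, op5, op6, breaks at step 6 where op6 load() → 35 is illegal
one such order, op1, op2, op3, op4, op6, op5, breaks at step 5 where op6 load() → 35 is illegal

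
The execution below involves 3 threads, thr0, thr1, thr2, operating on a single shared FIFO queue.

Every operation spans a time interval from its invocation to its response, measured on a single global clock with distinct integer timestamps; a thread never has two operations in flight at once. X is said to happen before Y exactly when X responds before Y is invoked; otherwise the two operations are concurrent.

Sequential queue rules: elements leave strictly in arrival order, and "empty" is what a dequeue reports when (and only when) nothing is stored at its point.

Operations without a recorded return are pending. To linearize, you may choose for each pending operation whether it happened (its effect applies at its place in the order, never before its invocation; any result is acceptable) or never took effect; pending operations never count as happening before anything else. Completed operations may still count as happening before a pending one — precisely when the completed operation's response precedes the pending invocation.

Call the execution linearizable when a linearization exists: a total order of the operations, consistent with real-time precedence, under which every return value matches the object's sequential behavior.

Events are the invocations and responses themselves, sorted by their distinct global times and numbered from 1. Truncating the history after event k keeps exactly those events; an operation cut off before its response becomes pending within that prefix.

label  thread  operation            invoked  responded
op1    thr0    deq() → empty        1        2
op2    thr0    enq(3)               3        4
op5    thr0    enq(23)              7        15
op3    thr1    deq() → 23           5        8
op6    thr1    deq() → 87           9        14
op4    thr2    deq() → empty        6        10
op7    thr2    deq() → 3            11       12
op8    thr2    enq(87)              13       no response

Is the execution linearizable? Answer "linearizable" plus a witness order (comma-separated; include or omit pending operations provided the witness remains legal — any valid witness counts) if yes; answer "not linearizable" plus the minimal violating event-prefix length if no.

not linearizable — minimal violating prefix: 10 events

the violation lands at event 10, op4's response at time 10: events 1..9 linearize, events 1..10 do not
the 4 completed operations admit 2 real-time orders; each fails the FIFO queue replay
no completion choice of the 2 pending operations (op5, op6) rescues it — every subset was tried
e.g. op1, op2, op3, op4 (pending dropped): illegal at step 3, since op3 deq() → 23 cannot apply there
e.g. op1, op2, op4, op3 (pending dropped): illegal at step 3, since op4 deq() → empty cannot apply there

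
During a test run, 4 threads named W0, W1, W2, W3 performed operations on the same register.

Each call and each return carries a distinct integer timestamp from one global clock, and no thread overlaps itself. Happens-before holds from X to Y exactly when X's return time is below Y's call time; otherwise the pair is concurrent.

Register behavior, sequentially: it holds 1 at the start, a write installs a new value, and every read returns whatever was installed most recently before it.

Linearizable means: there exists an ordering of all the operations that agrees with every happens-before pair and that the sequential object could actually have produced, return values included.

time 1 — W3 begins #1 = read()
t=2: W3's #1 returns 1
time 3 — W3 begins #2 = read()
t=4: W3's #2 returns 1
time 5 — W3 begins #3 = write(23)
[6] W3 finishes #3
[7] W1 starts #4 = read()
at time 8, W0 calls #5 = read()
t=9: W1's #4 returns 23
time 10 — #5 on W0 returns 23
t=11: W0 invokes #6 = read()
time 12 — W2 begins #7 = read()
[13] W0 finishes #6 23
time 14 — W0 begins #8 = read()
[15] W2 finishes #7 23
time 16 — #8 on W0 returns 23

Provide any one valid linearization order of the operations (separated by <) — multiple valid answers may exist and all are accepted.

after step 1 (#1 read() → 1): value 1
after step 2 (#2 read() → 1): value 1
after step 3 (#3 write(23)): value 23
after step 4 (#4 read() → 23): value 23
after step 5 (#5 read() → 23): value 23
after step 6 (#6 read() → 23): value 23
after step 7 (#7 read() → 23): value 23
after step 8 (#8 read() → 23): value 23

#1 < #2 < #3 < #4 < #5 < #6 < #7 < #8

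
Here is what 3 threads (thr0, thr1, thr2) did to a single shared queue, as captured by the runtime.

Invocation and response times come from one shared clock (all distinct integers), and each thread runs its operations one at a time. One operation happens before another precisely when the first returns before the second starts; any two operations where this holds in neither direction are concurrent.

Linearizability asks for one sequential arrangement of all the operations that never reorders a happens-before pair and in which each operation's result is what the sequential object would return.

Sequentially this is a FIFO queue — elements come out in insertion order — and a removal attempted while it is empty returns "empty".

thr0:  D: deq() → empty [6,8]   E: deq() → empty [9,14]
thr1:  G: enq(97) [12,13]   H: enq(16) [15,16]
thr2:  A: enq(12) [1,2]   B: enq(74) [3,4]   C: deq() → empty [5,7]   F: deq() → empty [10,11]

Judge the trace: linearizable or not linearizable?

cut after 6 events: linearizable; cut after 7 events (C responds, time 7): not linearizable
exactly one order of the 3 completed ops respects real time; the queue replay fails
completion choices over the 1 pending operation (D) were checked; none helps
for example A, B, C (pending dropped) fails at step 3: C deq() → empty is not legal there

not linearizable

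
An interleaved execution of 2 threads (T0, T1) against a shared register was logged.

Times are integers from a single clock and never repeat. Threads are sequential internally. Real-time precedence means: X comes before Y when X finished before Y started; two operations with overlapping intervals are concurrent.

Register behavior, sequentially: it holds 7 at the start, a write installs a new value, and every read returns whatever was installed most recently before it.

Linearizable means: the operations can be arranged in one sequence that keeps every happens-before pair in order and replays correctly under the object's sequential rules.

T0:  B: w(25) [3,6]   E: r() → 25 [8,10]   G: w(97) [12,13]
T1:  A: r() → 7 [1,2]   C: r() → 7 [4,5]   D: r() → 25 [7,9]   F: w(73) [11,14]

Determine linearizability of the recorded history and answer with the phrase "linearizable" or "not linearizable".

linearizable

witness order: A, C, B, D, E, F, G
after step 1 (A r() → 7): value 7
after step 2 (C r() → 7): value 7
after step 3 (B w(25)): value 25
after step 4 (D r() → 25): value 25
after step 5 (E r() → 25): value 25
after step 6 (F w(73)): value 73
after step 7 (G w(97)): value 97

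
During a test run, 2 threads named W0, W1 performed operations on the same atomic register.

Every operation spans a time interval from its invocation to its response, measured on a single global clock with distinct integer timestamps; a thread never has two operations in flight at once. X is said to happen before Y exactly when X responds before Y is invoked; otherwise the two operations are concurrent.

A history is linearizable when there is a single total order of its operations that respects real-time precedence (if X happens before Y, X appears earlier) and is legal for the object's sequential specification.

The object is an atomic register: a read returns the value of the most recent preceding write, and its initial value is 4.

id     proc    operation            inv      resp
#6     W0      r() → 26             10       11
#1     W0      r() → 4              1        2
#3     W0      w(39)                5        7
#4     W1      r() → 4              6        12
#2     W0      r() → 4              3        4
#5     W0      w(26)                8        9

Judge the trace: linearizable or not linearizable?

a witness: #1, #2, #4, #3, #5, #6
after step 1 (#1 r() → 4): value 4
after step 2 (#2 r() → 4): value 4
after step 3 (#4 r() → 4): value 4
after step 4 (#3 w(39)): value 39
after step 5 (#5 w(26)): value 26
after step 6 (#6 r() → 26): value 26

linearizable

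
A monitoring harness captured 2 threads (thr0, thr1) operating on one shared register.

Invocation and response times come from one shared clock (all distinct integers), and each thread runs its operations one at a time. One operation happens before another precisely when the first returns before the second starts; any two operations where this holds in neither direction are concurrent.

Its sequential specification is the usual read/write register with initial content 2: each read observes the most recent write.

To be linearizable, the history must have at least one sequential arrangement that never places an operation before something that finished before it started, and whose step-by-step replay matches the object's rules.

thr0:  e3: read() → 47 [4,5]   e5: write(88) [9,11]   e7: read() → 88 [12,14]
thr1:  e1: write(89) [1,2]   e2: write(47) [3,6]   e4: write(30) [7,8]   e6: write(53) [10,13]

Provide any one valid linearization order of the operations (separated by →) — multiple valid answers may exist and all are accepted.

e1 → e2 → e3 → e4 → e5 → e7 → e6

after step 1 (e1 write(89)): value 89
after step 2 (e2 write(47)): value 47
after step 3 (e3 read() → 47): value 47
after step 4 (e4 write(30)): value 30
after step 5 (e5 write(88)): value 88
after step 6 (e7 read() → 88): value 88
after step 7 (e6 write(53)): value 53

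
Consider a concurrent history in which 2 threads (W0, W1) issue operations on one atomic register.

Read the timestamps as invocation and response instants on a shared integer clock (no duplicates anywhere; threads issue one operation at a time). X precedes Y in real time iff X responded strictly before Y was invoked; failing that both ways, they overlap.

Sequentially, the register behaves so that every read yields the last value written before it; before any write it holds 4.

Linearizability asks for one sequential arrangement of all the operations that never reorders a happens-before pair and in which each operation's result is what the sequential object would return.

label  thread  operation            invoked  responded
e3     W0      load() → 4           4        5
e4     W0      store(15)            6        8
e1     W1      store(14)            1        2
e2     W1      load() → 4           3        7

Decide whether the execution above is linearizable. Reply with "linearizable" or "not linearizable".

not linearizable

through event 4 a valid linearization exists; event 5 (e3 responding at time 5) ends that
exhaustive check: the 2 completed atomic register ops admit one real-time order; illegal
no completion choice of the 1 pending operation (e2) rescues it — every subset was tried
take e1, e3 (pending dropped): step 2 already fails, because e3 load() → 4 cannot occur there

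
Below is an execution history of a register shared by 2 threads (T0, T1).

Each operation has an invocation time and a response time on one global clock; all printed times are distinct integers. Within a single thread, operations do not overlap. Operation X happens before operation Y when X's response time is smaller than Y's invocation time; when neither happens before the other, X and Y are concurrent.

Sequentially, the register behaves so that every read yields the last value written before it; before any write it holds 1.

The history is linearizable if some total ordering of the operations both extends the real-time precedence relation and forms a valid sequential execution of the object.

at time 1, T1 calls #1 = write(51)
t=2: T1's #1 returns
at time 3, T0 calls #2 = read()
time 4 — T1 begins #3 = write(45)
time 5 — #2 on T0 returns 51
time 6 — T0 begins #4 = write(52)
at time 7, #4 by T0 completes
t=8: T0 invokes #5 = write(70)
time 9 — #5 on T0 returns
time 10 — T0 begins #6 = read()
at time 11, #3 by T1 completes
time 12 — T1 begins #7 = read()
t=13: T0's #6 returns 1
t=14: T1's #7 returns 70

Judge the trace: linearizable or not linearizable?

events 1..12 are fine; event 13 — the response of #6 at time 13 — makes the prefix non-linearizable
no legal order exists: 5 real-time-consistent candidates over 6 completed register operations, all rejected
include/drop combinations of the 1 pending operation (#7) were all tried; none helps
e.g. #1, #2, #3, #4, #5, #6 (pending dropped): illegal at step 6, since #6 read() → 1 cannot apply there
e.g. #1, #2, #4, #3, #5, #6 (pending dropped): illegal at step 6, since #6 read() → 1 cannot apply there

not linearizable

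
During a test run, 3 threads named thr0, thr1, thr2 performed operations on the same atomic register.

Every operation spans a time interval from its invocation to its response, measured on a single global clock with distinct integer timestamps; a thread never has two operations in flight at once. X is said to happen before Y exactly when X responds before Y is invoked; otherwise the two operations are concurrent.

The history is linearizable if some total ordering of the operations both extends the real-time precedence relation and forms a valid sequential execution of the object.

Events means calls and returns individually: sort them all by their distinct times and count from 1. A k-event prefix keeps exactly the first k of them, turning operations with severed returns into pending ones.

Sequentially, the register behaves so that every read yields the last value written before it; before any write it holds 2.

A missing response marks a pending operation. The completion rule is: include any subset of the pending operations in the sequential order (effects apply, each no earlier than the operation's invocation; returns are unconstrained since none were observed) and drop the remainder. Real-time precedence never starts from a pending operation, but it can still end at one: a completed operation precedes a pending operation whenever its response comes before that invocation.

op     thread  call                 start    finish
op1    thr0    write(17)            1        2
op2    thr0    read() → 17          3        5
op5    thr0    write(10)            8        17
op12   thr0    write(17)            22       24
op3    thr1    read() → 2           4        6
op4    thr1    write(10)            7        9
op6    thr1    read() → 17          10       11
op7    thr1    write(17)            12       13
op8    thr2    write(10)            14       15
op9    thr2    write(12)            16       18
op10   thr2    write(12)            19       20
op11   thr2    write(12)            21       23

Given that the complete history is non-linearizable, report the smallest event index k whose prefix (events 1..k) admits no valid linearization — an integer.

6

events 1..5 are still linearizable — one witness is op1, op2:
after step 1 (op1 write(17)): value 17
after step 2 (op2 read() → 17): value 17
adding event 6 (op3 responds at 6) leaves no legal real-time order
one such order, op1, op2, op3, breaks at step 3 where op3 read() → 2 is illegal
one such order, op1, op3, op2, breaks at step 2 where op3 read() → 2 is illegal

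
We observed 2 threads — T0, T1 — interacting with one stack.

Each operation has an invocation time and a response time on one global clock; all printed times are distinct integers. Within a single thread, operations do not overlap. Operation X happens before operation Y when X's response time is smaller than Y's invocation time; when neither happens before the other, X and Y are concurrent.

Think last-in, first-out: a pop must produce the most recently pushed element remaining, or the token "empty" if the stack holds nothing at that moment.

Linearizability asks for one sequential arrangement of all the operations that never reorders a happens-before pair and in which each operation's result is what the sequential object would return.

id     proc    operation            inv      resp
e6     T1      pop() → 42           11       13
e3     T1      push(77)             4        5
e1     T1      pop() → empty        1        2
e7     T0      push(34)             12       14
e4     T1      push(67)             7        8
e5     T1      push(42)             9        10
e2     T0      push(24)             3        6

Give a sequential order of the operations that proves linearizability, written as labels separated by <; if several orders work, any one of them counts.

1. e1 pop() → empty, leaving stack <>
2. e2 push(24), leaving stack <24>
3. e3 push(77), leaving stack <24,77>
4. e4 push(67), leaving stack <24,77,67>
5. e5 push(42), leaving stack <24,77,67,42>
6. e6 pop() → 42, leaving stack <24,77,67>
7. e7 push(34), leaving stack <24,77,67,34>

e1 < e2 < e3 < e4 < e5 < e6 < e7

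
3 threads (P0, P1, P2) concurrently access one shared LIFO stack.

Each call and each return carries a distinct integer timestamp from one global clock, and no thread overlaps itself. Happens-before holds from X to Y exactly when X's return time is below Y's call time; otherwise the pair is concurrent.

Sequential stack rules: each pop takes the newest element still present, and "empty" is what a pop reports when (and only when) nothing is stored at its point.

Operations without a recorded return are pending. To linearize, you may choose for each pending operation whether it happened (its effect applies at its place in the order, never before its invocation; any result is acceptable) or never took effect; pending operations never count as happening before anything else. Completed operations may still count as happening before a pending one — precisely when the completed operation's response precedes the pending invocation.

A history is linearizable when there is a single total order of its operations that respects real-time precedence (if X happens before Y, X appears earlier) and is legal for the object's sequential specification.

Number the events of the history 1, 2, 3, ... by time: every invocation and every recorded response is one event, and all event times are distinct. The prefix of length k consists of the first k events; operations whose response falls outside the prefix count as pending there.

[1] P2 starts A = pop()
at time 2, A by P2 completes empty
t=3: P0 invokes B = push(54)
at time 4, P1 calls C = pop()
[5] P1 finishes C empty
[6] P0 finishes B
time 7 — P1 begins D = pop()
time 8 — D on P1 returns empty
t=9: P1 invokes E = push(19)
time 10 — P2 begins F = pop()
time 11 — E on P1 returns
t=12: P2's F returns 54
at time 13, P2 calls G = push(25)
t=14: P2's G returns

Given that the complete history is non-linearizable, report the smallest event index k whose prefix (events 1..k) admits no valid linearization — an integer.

events 1..7 are linearizable; a witness order is A, C, B:
after step 1 (A pop() → empty): stack <>
after step 2 (C pop() → empty): stack <>
after step 3 (B push(54)): stack <54>
include event 8 — D responding at 8 — and every candidate order breaks
one such order, A, B, C, D, breaks at step 3 where C pop() → empty is illegal
one such order, A, C, B, D, breaks at step 4 where D pop() → empty is illegal

8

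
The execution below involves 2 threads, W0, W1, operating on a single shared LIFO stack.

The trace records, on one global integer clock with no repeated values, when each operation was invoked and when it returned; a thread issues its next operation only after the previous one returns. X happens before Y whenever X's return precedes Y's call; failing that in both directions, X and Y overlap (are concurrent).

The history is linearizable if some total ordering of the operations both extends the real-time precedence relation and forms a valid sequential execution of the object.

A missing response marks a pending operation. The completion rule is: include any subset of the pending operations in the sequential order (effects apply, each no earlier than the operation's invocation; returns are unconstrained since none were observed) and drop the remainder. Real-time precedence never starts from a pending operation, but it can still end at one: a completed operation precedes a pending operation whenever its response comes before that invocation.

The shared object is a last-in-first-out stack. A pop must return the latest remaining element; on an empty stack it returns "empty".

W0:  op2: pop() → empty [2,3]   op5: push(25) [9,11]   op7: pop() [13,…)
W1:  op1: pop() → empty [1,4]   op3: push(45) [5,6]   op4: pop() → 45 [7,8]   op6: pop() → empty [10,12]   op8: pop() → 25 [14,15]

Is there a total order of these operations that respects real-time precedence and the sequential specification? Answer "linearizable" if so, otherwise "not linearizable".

one valid linearization: op1, op2, op3, op4, op6, op5, op8
after step 1 (op1 pop() → empty): stack <>
after step 2 (op2 pop() → empty): stack <>
after step 3 (op3 push(45)): stack <45>
after step 4 (op4 pop() → 45): stack <>
after step 5 (op6 pop() → empty): stack <>
after step 6 (op5 push(25)): stack <25>
after step 7 (op8 pop() → 25): stack <>

linearizable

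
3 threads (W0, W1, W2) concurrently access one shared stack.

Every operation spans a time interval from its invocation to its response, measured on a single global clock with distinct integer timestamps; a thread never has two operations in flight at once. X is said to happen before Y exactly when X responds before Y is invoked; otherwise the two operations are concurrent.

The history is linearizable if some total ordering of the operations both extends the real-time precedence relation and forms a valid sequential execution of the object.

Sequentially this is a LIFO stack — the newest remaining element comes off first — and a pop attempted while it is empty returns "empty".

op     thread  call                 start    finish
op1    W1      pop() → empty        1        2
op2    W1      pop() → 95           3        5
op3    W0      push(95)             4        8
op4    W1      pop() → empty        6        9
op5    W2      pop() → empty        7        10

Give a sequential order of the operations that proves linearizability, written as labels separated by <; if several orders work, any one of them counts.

after step 1 (op1 pop() → empty): stack <>
after step 2 (op3 push(95)): stack <95>
after step 3 (op2 pop() → 95): stack <>
after step 4 (op4 pop() → empty): stack <>
after step 5 (op5 pop() → empty): stack <>

op1 < op3 < op2 < op4 < op5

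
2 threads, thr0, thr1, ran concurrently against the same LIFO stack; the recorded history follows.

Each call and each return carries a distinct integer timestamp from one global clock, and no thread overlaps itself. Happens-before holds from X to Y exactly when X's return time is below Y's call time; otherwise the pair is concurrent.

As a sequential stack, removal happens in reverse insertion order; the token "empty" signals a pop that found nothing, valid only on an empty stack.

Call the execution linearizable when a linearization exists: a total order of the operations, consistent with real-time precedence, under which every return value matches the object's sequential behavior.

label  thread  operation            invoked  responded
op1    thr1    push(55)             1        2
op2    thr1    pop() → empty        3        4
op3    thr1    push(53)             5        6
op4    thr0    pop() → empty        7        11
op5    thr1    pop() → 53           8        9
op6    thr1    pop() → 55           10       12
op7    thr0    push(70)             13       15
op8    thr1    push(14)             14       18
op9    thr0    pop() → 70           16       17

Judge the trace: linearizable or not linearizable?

through event 3 a valid linearization exists; event 4 (op2 responding at time 4) ends that
the sole real-time-consistent order of 2 completed operations fails the LIFO stack replay
take op1, op2: step 2 already fails, because op2 pop() → empty cannot occur there

not linearizable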